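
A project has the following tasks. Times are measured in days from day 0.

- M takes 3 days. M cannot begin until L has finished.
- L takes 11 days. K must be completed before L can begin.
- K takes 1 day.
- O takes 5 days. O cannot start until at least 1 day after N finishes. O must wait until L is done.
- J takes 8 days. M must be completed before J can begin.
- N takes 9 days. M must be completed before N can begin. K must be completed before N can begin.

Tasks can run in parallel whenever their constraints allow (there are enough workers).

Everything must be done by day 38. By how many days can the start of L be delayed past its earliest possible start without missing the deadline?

8

K can start immediately at day 0; it finishes at day 1.
L cannot begin until K (finishes day 1). It runs from day 1 to 1 + 11 = day 12.

Working backward from the deadline:
To finish by day 38, J (duration 8) must start no later than day 30.
O has no dependents, so it just needs to finish by day 38. Starting by 38 − 5 = day 33 achieves that.
N has to be done before O (must start by day 33, minus 1-day gap → day 32). That means finishing by day 32, i.e. starting by 32 − 9 = day 23.
M has several dependents: J (must start by day 30); N (must start by day 23). The earliest of those limits is day 23, so M must start by 23 − 3 = day 20.
L has several dependents: M (must start by day 20); O (must start by day 33). The earliest of those limits is day 20, so L must start by 20 − 11 = day 9.
So L can start as early as day 1 and as late as day 9, giving 9 − 1 = 8 days of slack.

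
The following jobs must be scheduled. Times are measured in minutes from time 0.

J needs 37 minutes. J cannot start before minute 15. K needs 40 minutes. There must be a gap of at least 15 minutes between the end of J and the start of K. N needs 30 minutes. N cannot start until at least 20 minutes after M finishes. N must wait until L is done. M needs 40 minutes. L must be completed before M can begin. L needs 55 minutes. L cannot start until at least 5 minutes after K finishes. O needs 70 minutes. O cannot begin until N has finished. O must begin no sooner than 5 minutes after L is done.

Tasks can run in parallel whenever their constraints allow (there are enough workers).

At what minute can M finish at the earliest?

J waits on its own release at minute 15, so it starts at minute 15 and finishes at 15 + 37 = minute 52.
K waits on J (finishes minute 52, plus 15-minute gap → minute 67), so it starts at minute 67 and finishes at 67 + 40 = minute 107.
After K (finishes minute 107, plus 5-minute gap → minute 112), L can start at minute 112 and finishes at minute 167.
After L (finishes minute 167), M can start at minute 167 and finishes at minute 207.

207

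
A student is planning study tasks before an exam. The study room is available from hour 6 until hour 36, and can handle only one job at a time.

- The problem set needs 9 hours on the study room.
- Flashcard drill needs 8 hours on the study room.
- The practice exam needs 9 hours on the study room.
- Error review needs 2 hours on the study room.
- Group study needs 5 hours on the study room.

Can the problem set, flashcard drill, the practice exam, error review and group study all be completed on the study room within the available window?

The study room window is 36 − 6 = 30 hours.
Running back to back, the jobs need 9 + 8 + 9 + 2 + 5 = 33 hours on the study room.
Since 33 > 30, they cannot all fit.

No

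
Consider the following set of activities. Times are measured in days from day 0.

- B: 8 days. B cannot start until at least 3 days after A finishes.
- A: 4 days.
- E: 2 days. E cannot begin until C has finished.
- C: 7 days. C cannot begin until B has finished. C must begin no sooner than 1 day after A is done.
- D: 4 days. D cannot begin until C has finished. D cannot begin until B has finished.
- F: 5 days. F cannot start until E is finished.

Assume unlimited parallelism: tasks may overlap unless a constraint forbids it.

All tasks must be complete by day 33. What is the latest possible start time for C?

19

D must finish by day 33; it takes 4 days, so it must start by 33 − 4 = day 29.
F must finish by day 33; it takes 5 days, so it must start by 33 − 5 = day 28.
E feeds into F (must start by day 28); so E must finish by day 28 and therefore start by day 26.
C has several dependents: D (must start by day 29); E (must start by day 26). The earliest of those limits is day 26, so C must start by 26 − 7 = day 19.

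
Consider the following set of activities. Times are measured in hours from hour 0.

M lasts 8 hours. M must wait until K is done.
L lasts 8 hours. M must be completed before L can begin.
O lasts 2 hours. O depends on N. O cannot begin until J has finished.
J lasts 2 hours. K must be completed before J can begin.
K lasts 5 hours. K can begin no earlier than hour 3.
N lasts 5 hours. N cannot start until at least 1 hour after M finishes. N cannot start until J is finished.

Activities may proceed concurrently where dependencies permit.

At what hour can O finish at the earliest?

K cannot begin until its own release at hour 3. It runs from hour 3 to 3 + 5 = hour 8.
M cannot begin until K (finishes hour 8). It runs from hour 8 to 8 + 8 = hour 16.
J cannot begin until K (finishes hour 8). It runs from hour 8 to 8 + 2 = hour 10.
N has to wait for M (finishes hour 16, plus 1-hour gap → hour 17); J (finishes hour 10). The latest of these is hour 17, so N runs hour 17 to 17 + 5 = hour 22.
O cannot start until N (finishes hour 22); J (finishes hour 10). The controlling bound is hour 22, so O finishes at 22 + 2 = hour 24.

24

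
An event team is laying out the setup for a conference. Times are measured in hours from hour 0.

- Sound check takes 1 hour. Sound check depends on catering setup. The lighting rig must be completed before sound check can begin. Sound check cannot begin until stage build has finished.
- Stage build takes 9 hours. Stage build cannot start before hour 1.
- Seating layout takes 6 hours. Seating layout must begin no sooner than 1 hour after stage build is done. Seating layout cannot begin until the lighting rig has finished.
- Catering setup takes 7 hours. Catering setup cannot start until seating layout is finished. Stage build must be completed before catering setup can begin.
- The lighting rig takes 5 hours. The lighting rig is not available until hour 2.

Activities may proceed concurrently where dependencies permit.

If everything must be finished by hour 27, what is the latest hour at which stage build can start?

Sound check has no dependents, so it just needs to finish by hour 27. Starting by 27 − 1 = hour 26 achieves that.
Catering setup feeds into sound check (must start by hour 26); so catering setup must finish by hour 26 and therefore start by hour 19.
Seating layout must finish before catering setup (must start by hour 19). With a 6-hour duration, seating layout must start by 19 − 6 = hour 13.
For stage build: seating layout (must start by hour 13, minus 1-hour gap → hour 12); catering setup (must start by hour 19); sound check (must start by hour 26). The most restrictive is hour 12; with a 9-hour duration, stage build must start by hour 3.

3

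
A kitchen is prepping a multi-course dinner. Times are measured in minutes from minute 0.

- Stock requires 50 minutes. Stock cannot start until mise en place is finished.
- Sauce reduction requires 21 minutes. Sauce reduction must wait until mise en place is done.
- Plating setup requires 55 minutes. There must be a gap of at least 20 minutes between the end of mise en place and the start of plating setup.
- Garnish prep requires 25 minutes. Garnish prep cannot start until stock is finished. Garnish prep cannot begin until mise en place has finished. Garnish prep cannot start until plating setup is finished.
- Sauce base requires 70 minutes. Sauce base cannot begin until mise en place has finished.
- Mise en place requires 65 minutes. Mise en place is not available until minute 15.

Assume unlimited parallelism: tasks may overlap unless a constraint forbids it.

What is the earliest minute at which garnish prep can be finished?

Mise en place waits on its own release at minute 15, so it starts at minute 15 and finishes at 15 + 65 = minute 80.
Plating setup cannot begin until mise en place (finishes minute 80, plus 20-minute gap → minute 100). It runs from minute 100 to 100 + 55 = minute 155.
Stock waits on mise en place (finishes minute 80), so it starts at minute 80 and finishes at 80 + 50 = minute 130.
For garnish prep: stock (finishes minute 130); mise en place (finishes minute 80); plating setup (finishes minute 155). Taking the maximum gives a start of minute 155, and it finishes at 155 + 25 = minute 180.

180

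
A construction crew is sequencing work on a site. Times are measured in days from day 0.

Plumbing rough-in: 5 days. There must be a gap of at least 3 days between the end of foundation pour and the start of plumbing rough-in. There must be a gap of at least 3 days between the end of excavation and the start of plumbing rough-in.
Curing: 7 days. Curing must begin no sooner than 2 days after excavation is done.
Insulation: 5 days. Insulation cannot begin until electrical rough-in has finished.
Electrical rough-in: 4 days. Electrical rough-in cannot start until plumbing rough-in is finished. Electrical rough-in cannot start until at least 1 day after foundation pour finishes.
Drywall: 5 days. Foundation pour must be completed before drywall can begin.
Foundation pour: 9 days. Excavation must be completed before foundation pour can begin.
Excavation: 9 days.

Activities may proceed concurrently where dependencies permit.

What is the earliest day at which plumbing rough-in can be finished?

26

Excavation can start immediately at day 0; it finishes at day 9.
Foundation pour waits on excavation (finishes day 9), so it starts at day 9 and finishes at 9 + 9 = day 18.
Plumbing rough-in cannot start until foundation pour (finishes day 18, plus 3-day gap → day 21); excavation (finishes day 9, plus 3-day gap → day 12). The controlling bound is day 21, so plumbing rough-in finishes at 21 + 5 = day 26.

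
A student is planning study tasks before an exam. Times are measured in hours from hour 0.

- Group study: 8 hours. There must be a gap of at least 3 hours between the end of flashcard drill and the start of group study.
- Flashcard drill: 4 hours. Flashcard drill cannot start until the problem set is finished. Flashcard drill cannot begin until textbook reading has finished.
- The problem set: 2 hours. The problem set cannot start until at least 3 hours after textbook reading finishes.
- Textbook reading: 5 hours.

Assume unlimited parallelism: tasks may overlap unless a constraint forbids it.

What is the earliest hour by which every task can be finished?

25

Textbook reading can start immediately at hour 0; it finishes at hour 5.
The problem set cannot begin until textbook reading (finishes hour 5, plus 3-hour gap → hour 8). It runs from hour 8 to 8 + 2 = hour 10.
Flashcard drill cannot start until the problem set (finishes hour 10); textbook reading (finishes hour 5). The controlling bound is hour 10, so flashcard drill finishes at 10 + 4 = hour 14.
After flashcard drill (finishes hour 14, plus 3-hour gap → hour 17), group study can start at hour 17 and finishes at hour 25.
All tasks are finished once the last one completes. Finish times: Textbook reading at 5, The problem set at 10, Flashcard drill at 14, Group study at 25. The latest is hour 25.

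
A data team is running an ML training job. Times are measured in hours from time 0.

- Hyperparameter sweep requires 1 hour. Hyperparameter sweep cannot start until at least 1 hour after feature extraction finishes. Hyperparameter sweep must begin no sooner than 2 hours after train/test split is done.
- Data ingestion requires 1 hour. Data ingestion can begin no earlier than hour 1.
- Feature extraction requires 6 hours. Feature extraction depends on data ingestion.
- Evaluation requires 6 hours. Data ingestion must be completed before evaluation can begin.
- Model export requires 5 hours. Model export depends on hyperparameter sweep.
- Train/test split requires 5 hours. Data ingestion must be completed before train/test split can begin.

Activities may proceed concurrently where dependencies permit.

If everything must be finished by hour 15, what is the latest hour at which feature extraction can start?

To finish by hour 15, model export (duration 5) must start no later than hour 10.
Hyperparameter sweep must finish before model export (must start by hour 10). With a 1-hour duration, hyperparameter sweep must start by 10 − 1 = hour 9.
Feature extraction feeds into hyperparameter sweep (must start by hour 9, minus 1-hour gap → hour 8); so feature extraction must finish by hour 8 and therefore start by hour 2.

2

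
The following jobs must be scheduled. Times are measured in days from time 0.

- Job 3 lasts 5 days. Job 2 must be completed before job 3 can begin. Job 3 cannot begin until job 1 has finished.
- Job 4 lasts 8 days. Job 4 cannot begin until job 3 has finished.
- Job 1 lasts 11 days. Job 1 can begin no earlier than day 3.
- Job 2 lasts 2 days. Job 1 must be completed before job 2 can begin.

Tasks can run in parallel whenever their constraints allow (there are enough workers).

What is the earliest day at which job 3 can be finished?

21

Job 1 cannot begin until its own release at day 3. It runs from day 3 to 3 + 11 = day 14.
After job 1 (finishes day 14), job 2 can start at day 14 and finishes at day 16.
Job 3 has to wait for job 2 (finishes day 16); job 1 (finishes day 14). The latest of these is day 16, so job 3 runs day 16 to 16 + 5 = day 21.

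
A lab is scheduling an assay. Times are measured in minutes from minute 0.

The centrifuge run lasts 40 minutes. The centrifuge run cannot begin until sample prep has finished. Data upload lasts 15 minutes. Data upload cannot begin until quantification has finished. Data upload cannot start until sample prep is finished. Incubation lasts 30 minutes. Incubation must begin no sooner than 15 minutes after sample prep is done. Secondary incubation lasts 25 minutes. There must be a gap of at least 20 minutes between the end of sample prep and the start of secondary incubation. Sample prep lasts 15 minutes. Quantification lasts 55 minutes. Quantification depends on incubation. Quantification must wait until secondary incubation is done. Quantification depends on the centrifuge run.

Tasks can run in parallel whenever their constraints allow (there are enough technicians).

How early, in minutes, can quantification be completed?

115

Sample prep has no prerequisites, so it starts at minute 0 and finishes at minute 15.
Secondary incubation waits on sample prep (finishes minute 15, plus 20-minute gap → minute 35), so it starts at minute 35 and finishes at 35 + 25 = minute 60.
The centrifuge run cannot begin until sample prep (finishes minute 15). It runs from minute 15 to 15 + 40 = minute 55.
Incubation cannot begin until sample prep (finishes minute 15, plus 15-minute gap → minute 30). It runs from minute 30 to 30 + 30 = minute 60.
Quantification has to wait for incubation (finishes minute 60); secondary incubation (finishes minute 60); the centrifuge run (finishes minute 55). The latest of these is minute 60, so quantification runs minute 60 to 60 + 55 = minute 115.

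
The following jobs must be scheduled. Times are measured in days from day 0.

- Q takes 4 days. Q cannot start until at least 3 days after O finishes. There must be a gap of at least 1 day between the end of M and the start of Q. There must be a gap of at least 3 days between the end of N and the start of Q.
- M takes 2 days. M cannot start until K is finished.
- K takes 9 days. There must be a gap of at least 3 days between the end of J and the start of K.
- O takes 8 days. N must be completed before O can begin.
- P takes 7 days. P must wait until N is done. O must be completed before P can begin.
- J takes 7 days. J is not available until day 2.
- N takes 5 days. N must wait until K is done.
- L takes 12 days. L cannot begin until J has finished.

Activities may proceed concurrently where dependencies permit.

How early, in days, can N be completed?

26

J waits on its own release at day 2, so it starts at day 2 and finishes at 2 + 7 = day 9.
K waits on J (finishes day 9, plus 3-day gap → day 12), so it starts at day 12 and finishes at 12 + 9 = day 21.
After K (finishes day 21), N can start at day 21 and finishes at day 26.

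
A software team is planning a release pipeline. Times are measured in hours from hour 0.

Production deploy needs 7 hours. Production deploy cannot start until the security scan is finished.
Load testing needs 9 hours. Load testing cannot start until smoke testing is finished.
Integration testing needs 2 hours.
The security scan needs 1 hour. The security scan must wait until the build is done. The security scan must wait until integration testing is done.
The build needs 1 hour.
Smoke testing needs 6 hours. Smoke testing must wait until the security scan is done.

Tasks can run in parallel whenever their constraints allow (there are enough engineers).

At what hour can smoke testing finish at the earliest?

9

Integration testing can start immediately at hour 0; it finishes at hour 2.
The build has no prerequisites, so it starts at hour 0 and finishes at hour 1.
For the security scan: the build (finishes hour 1); integration testing (finishes hour 2). Taking the maximum gives a start of hour 2, and it finishes at 2 + 1 = hour 3.
Smoke testing waits on the security scan (finishes hour 3), so it starts at hour 3 and finishes at 3 + 6 = hour 9.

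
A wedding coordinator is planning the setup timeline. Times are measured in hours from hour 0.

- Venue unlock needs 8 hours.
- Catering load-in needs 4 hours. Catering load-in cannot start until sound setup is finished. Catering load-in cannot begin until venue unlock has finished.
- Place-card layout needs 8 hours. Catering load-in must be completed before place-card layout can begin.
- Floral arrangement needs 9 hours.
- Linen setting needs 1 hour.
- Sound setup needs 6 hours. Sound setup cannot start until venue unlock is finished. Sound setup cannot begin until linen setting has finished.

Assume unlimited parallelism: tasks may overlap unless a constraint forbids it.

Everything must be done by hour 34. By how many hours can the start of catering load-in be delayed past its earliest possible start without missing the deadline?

Linen setting can start immediately at hour 0; it finishes at hour 1.
Nothing blocks venue unlock, so it runs from hour 0 to hour 8.
Sound setup needs all of venue unlock (finishes hour 8); linen setting (finishes hour 1). That puts its earliest start at hour 8; it finishes at 8 + 6 = hour 14.
Catering load-in needs all of sound setup (finishes hour 14); venue unlock (finishes hour 8). That puts its earliest start at hour 14; it finishes at 14 + 4 = hour 18.

Working backward from the deadline:
Place-card layout has no dependents, so it just needs to finish by hour 34. Starting by 34 − 8 = hour 26 achieves that.
Catering load-in feeds into place-card layout (must start by hour 26); so catering load-in must finish by hour 26 and therefore start by hour 22.
So catering load-in can start as early as hour 14 and as late as hour 22, giving 22 − 14 = 8 hours of slack.

8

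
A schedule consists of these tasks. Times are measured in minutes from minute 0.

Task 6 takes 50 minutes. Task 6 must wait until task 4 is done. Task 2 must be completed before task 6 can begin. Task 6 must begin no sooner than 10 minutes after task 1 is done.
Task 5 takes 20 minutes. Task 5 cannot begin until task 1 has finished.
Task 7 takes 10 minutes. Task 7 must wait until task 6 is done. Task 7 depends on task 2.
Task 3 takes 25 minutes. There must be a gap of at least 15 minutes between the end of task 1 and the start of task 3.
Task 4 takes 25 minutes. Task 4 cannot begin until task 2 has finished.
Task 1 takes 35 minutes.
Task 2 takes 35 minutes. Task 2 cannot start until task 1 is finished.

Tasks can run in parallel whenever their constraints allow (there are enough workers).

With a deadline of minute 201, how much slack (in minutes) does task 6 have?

Nothing blocks task 1, so it runs from minute 0 to minute 35.
Task 2 cannot begin until task 1 (finishes minute 35). It runs from minute 35 to 35 + 35 = minute 70.
Task 4 waits on task 2 (finishes minute 70), so it starts at minute 70 and finishes at 70 + 25 = minute 95.
Task 6 cannot start until task 4 (finishes minute 95); task 2 (finishes minute 70); task 1 (finishes minute 35, plus 10-minute gap → minute 45). The controlling bound is minute 95, so task 6 finishes at 95 + 50 = minute 145.

Working backward from the deadline:
Task 7 has no dependents, so it just needs to finish by minute 201. Starting by 201 − 10 = minute 191 achieves that.
Since task 7 (must start by minute 191) depends on it, task 6 must finish by minute 191. Backing off its 50-minute duration gives a latest start of minute 141.
So task 6 can start as early as minute 95 and as late as minute 141, giving 141 − 95 = 46 minutes of slack.

46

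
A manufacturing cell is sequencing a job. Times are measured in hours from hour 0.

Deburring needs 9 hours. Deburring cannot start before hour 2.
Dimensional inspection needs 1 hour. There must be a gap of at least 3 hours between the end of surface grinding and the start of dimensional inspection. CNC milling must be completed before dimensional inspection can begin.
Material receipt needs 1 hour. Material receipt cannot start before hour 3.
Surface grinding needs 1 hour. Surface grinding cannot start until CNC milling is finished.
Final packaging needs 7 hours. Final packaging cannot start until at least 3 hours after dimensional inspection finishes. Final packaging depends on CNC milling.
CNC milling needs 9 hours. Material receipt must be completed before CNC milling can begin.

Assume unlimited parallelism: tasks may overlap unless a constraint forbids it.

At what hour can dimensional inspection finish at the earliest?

Material receipt waits on its own release at hour 3, so it starts at hour 3 and finishes at 3 + 1 = hour 4.
CNC milling waits on material receipt (finishes hour 4), so it starts at hour 4 and finishes at 4 + 9 = hour 13.
Surface grinding waits on CNC milling (finishes hour 13), so it starts at hour 13 and finishes at 13 + 1 = hour 14.
Dimensional inspection needs all of surface grinding (finishes hour 14, plus 3-hour gap → hour 17); CNC milling (finishes hour 13). That puts its earliest start at hour 17; it finishes at 17 + 1 = hour 18.

18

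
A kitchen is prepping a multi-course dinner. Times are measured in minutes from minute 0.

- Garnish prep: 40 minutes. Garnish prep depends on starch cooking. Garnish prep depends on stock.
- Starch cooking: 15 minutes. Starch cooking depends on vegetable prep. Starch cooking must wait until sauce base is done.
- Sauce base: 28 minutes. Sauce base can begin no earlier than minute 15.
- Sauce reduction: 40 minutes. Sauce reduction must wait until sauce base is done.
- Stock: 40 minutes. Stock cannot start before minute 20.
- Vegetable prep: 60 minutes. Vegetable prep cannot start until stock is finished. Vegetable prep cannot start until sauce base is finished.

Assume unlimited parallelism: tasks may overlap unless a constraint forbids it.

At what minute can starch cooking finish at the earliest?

After its own release at minute 15, sauce base can start at minute 15 and finishes at minute 43.
Stock waits on its own release at minute 20, so it starts at minute 20 and finishes at 20 + 40 = minute 60.
For vegetable prep: stock (finishes minute 60); sauce base (finishes minute 43). Taking the maximum gives a start of minute 60, and it finishes at 60 + 60 = minute 120.
Starch cooking has to wait for vegetable prep (finishes minute 120); sauce base (finishes minute 43). The latest of these is minute 120, so starch cooking runs minute 120 to 120 + 15 = minute 135.

135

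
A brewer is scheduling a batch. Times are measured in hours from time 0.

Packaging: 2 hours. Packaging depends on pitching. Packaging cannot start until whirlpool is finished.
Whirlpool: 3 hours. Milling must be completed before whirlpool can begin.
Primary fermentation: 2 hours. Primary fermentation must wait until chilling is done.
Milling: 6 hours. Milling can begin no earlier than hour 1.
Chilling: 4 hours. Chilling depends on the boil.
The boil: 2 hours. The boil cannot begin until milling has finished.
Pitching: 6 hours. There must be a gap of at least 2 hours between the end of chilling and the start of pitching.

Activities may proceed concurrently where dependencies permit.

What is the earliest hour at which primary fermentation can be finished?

Milling cannot begin until its own release at hour 1. It runs from hour 1 to 1 + 6 = hour 7.
The boil cannot begin until milling (finishes hour 7). It runs from hour 7 to 7 + 2 = hour 9.
Chilling cannot begin until the boil (finishes hour 9). It runs from hour 9 to 9 + 4 = hour 13.
Primary fermentation waits on chilling (finishes hour 13), so it starts at hour 13 and finishes at 13 + 2 = hour 15.

15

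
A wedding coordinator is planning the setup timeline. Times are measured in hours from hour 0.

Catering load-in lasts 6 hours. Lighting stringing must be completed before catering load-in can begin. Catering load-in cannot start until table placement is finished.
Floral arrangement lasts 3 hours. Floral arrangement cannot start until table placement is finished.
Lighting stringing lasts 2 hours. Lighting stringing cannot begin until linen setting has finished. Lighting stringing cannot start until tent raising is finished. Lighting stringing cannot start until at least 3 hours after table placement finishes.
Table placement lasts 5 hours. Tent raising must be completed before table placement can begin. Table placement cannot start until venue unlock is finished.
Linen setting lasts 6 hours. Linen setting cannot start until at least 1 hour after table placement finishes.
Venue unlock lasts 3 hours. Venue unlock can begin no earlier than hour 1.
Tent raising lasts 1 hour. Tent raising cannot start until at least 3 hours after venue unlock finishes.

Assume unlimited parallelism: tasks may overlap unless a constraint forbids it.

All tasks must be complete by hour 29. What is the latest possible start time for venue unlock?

Catering load-in has no dependents, so it just needs to finish by hour 29. Starting by 29 − 6 = hour 23 achieves that.
Lighting stringing must finish before catering load-in (must start by hour 23). With a 2-hour duration, lighting stringing must start by 23 − 2 = hour 21.
Since lighting stringing (must start by hour 21) depends on it, linen setting must finish by hour 21. Backing off its 6-hour duration gives a latest start of hour 15.
Floral arrangement has no dependents, so it just needs to finish by hour 29. Starting by 29 − 3 = hour 26 achieves that.
Table placement must finish in time for linen setting (must start by hour 15, minus 1-hour gap → hour 14); floral arrangement (must start by hour 26); lighting stringing (must start by hour 21, minus 3-hour gap → hour 18); catering load-in (must start by hour 23). The tightest is hour 14, so table placement must start by 14 − 5 = hour 9.
Tent raising has several dependents: table placement (must start by hour 9); lighting stringing (must start by hour 21). The earliest of those limits is hour 9, so tent raising must start by 9 − 1 = hour 8.
Venue unlock feeds tent raising (must start by hour 8, minus 3-hour gap → hour 5); table placement (must start by hour 9). Taking the minimum, venue unlock must finish by hour 5 and start by 5 − 3 = hour 2.

2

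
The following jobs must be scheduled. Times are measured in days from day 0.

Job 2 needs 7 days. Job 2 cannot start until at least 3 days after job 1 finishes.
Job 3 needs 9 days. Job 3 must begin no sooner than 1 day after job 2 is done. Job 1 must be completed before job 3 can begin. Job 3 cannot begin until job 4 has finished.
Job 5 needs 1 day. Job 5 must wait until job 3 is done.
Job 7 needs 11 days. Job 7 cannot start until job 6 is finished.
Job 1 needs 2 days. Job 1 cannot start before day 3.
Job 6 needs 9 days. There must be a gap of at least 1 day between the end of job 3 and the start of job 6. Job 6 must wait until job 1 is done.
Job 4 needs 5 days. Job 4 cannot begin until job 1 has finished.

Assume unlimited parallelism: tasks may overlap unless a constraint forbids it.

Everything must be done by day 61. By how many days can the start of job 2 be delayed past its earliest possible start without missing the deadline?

15

After its own release at day 3, job 1 can start at day 3 and finishes at day 5.
Job 2 waits on job 1 (finishes day 5, plus 3-day gap → day 8), so it starts at day 8 and finishes at 8 + 7 = day 15.

Working backward from the deadline:
Nothing follows job 5; the deadline of day 61 is its only limit. It must start by 61 − 1 = day 60.
Job 7 has no dependents, so it just needs to finish by day 61. Starting by 61 − 11 = day 50 achieves that.
Job 6 has to be done before job 7 (must start by day 50). That means finishing by day 50, i.e. starting by 50 − 9 = day 41.
Job 3 has several dependents: job 5 (must start by day 60); job 6 (must start by day 41, minus 1-day gap → day 40). The earliest of those limits is day 40, so job 3 must start by 40 − 9 = day 31.
Since job 3 (must start by day 31, minus 1-day gap → day 30) depends on it, job 2 must finish by day 30. Backing off its 7-day duration gives a latest start of day 23.
So job 2 can start as early as day 8 and as late as day 23, giving 23 − 8 = 15 days of slack.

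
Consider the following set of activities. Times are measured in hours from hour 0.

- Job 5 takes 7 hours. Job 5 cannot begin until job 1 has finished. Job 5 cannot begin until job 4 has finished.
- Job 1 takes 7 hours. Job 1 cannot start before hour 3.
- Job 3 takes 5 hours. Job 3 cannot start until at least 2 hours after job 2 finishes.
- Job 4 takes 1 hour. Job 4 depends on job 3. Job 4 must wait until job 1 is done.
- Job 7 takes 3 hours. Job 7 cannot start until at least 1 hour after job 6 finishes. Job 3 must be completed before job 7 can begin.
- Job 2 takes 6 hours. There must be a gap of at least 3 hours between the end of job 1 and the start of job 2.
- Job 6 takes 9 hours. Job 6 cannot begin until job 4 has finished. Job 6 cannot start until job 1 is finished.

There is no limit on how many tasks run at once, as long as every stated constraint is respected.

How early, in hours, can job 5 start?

Job 1 waits on its own release at hour 3, so it starts at hour 3 and finishes at 3 + 7 = hour 10.
Job 2 waits on job 1 (finishes hour 10, plus 3-hour gap → hour 13), so it starts at hour 13 and finishes at 13 + 6 = hour 19.
Job 3 waits on job 2 (finishes hour 19, plus 2-hour gap → hour 21), so it starts at hour 21 and finishes at 21 + 5 = hour 26.
Job 4 needs all of job 3 (finishes hour 26); job 1 (finishes hour 10). That puts its earliest start at hour 26; it finishes at 26 + 1 = hour 27.
Job 5 waits on job 1 (finishes hour 10); job 4 (finishes hour 27). The latest of these is hour 27, which is the earliest job 5 can start.

27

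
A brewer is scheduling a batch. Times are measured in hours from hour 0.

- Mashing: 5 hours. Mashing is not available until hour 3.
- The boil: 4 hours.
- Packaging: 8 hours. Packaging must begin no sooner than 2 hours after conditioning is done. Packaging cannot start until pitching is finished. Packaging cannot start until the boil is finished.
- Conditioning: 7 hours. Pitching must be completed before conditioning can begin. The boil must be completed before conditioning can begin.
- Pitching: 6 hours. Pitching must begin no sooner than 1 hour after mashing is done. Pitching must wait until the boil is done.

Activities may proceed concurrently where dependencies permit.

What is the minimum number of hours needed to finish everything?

32

Nothing blocks the boil, so it runs from hour 0 to hour 4.
Mashing cannot begin until its own release at hour 3. It runs from hour 3 to 3 + 5 = hour 8.
For pitching: mashing (finishes hour 8, plus 1-hour gap → hour 9); the boil (finishes hour 4). Taking the maximum gives a start of hour 9, and it finishes at 9 + 6 = hour 15.
Conditioning cannot start until pitching (finishes hour 15); the boil (finishes hour 4). The controlling bound is hour 15, so conditioning finishes at 15 + 7 = hour 22.
Packaging needs all of conditioning (finishes hour 22, plus 2-hour gap → hour 24); pitching (finishes hour 15); the boil (finishes hour 4). That puts its earliest start at hour 24; it finishes at 24 + 8 = hour 32.
All tasks are finished once the last one completes. Finish times: Mashing at 8, The boil at 4, Pitching at 15, Conditioning at 22, Packaging at 32. The latest is hour 32.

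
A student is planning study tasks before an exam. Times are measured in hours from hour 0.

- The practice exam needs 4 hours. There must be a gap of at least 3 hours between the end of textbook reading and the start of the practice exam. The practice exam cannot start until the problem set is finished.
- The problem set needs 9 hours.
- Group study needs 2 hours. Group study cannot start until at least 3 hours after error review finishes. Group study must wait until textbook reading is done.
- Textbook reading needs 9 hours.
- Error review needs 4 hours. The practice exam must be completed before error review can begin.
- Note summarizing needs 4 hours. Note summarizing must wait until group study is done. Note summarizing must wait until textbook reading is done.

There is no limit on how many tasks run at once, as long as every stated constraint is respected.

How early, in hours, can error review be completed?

The problem set can start immediately at hour 0; it finishes at hour 9.
Nothing blocks textbook reading, so it runs from hour 0 to hour 9.
The practice exam cannot start until textbook reading (finishes hour 9, plus 3-hour gap → hour 12); the problem set (finishes hour 9). The controlling bound is hour 12, so the practice exam finishes at 12 + 4 = hour 16.
Error review waits on the practice exam (finishes hour 16), so it starts at hour 16 and finishes at 16 + 4 = hour 20.

20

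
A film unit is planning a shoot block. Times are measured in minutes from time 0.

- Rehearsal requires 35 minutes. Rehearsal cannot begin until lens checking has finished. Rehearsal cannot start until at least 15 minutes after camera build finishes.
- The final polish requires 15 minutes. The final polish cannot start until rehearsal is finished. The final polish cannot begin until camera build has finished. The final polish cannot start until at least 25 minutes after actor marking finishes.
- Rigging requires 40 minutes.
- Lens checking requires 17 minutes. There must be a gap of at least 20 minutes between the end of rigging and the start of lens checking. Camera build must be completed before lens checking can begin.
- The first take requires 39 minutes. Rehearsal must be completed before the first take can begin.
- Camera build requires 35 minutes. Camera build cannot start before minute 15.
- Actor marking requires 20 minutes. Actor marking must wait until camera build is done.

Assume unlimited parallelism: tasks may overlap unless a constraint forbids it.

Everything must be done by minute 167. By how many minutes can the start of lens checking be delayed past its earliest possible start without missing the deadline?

16

Camera build cannot begin until its own release at minute 15. It runs from minute 15 to 15 + 35 = minute 50.
Nothing blocks rigging, so it runs from minute 0 to minute 40.
Lens checking needs all of rigging (finishes minute 40, plus 20-minute gap → minute 60); camera build (finishes minute 50). That puts its earliest start at minute 60; it finishes at 60 + 17 = minute 77.

Working backward from the deadline:
To finish by minute 167, the final polish (duration 15) must start no later than minute 152.
Nothing follows the first take; the deadline of minute 167 is its only limit. It must start by 167 − 39 = minute 128.
Rehearsal feeds the final polish (must start by minute 152); the first take (must start by minute 128). Taking the minimum, rehearsal must finish by minute 128 and start by 128 − 35 = minute 93.
Since rehearsal (must start by minute 93) depends on it, lens checking must finish by minute 93. Backing off its 17-minute duration gives a latest start of minute 76.
So lens checking can start as early as minute 60 and as late as minute 76, giving 76 − 60 = 16 minutes of slack.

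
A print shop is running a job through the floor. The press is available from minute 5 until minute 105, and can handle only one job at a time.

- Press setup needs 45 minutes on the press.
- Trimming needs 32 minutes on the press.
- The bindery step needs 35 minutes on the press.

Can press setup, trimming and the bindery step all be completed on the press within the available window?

No

The press window is 105 − 5 = 100 minutes.
Running back to back, the jobs need 45 + 32 + 35 = 112 minutes on the press.
Since 112 > 100, they cannot all fit.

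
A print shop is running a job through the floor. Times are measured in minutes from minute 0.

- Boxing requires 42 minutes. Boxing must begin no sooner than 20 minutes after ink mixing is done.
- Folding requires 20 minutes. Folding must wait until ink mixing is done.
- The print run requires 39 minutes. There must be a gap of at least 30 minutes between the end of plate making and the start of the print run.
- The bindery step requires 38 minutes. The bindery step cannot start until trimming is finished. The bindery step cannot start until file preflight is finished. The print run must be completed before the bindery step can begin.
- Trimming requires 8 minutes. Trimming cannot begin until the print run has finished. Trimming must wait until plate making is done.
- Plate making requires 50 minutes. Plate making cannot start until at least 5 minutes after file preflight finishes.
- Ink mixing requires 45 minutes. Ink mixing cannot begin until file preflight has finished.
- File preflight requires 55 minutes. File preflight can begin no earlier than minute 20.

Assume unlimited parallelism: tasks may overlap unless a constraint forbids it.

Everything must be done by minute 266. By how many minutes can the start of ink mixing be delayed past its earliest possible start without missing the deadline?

84

File preflight cannot begin until its own release at minute 20. It runs from minute 20 to 20 + 55 = minute 75.
After file preflight (finishes minute 75), ink mixing can start at minute 75 and finishes at minute 120.

Working backward from the deadline:
Folding has no dependents, so it just needs to finish by minute 266. Starting by 266 − 20 = minute 246 achieves that.
Boxing must finish by minute 266; it takes 42 minutes, so it must start by 266 − 42 = minute 224.
Ink mixing has several dependents: folding (must start by minute 246); boxing (must start by minute 224, minus 20-minute gap → minute 204). The earliest of those limits is minute 204, so ink mixing must start by 204 − 45 = minute 159.
So ink mixing can start as early as minute 75 and as late as minute 159, giving 159 − 75 = 84 minutes of slack.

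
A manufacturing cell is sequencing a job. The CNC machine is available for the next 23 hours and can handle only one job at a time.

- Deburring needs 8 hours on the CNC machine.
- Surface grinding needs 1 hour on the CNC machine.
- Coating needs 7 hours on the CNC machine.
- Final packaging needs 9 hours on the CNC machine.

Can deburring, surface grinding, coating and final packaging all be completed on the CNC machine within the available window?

Running back to back, the jobs need 8 + 1 + 7 + 9 = 25 hours on the CNC machine.
Since 25 > 23, they cannot all fit.

No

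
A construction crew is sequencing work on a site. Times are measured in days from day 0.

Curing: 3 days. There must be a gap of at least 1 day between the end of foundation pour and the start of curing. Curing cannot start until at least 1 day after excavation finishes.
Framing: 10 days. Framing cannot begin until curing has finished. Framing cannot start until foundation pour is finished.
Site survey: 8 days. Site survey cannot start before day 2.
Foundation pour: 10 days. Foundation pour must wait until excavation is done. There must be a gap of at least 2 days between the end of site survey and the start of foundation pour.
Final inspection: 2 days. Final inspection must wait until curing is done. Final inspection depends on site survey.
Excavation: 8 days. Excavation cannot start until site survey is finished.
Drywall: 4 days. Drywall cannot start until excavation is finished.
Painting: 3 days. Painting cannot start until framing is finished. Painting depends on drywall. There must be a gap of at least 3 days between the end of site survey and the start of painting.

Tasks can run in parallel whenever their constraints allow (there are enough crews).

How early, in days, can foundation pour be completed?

28

Site survey waits on its own release at day 2, so it starts at day 2 and finishes at 2 + 8 = day 10.
After site survey (finishes day 10), excavation can start at day 10 and finishes at day 18.
For foundation pour: excavation (finishes day 18); site survey (finishes day 10, plus 2-day gap → day 12). Taking the maximum gives a start of day 18, and it finishes at 18 + 10 = day 28.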